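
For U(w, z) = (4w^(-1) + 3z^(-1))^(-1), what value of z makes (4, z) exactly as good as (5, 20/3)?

U depends on (w, z) only through S = 4w^(-1) + 3z^(-1), so equal utility means equal S. At (5, 20/3): S = 1.25.
With w = 4: 4·4^(-1) = 1, so 3z^(-1) = 1.25 − 1 = 0.25, i.e. z^(-1) = 1/12.
Hence z = 1/(1/12) = 12.
Check: U(4, 12) = 0.8.

z = 12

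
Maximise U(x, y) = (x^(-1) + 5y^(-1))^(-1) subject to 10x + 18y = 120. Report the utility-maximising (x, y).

For CES with ρ = -1, MRS = (1/5)·(y/x)^2.
Tangency: set MRS = p_x/p_y = 10/18 = 5/9.
So (y/x)^2 = 25/9; taking the square root, y/x = 5/3, i.e. y = (5/3)·x.
Substitute into the budget 10·x + 18·y = 120: 40·x = 120, so x* = 3 and y* = (5/3)·3 = 5.

x* = 3, y* = 5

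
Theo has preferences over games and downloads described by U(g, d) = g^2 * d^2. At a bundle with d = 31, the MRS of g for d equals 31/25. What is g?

MU_g = 2·g·d^2 and MU_d = 2·g^2·d.
MRS = MU_g/MU_d = d/g.
Substitute d = 31: MRS = 31/g. Setting 31/g = 31/25 gives g = 31/(31/25) = 25.

g = 25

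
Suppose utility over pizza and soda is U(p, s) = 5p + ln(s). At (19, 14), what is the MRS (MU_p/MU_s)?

MRS = 70

MU_p = 5, MU_s = 1/s.
MRS = 5 ÷ (1/s).
At (19, 14): MRS = 70.
So at (19, 14) the consumer would give up 70 units of s for one more unit of p.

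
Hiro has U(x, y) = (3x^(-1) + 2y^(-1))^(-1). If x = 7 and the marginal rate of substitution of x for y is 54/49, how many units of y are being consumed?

For CES with ρ = -1, MRS = (3/2)·(y/x)^2.
Setting (3/2)·(y/7)^2 = 54/49 gives (y/7)^2 = 36/49, so y/7 = 6/7 and y = 6.

y = 6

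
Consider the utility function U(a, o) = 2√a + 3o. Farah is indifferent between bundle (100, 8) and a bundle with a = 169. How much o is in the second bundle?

U(100, 8) = 44.
Set U(169, o) = 44 and solve.
With a = 169: √169 = 13, so 3o = 44 − 2·13 = 18 and o = 6.
Check: U(169, 6) = 44.

o = 6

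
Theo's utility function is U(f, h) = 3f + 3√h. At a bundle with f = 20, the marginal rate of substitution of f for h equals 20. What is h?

MU_f = 3, MU_h = 3/(2√h).
MRS = 3 ÷ (3/(2√h)).
MRS depends only on h: 2·√h = 20 ⇒ √h = 20/2 = 10 ⇒ h = 100.

h = 100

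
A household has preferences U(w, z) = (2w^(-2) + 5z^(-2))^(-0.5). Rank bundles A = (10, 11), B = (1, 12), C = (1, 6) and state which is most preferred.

Bundle A

Evaluate utility at each bundle:
U(A) = 4.038.
U(B) = 0.701.
U(C) = 0.684.
Highest utility is A, so A ≻ B ≻ C.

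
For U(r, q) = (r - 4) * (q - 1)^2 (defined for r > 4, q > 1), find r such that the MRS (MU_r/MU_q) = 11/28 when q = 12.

MU_r = (q−1)^2, MU_q = 2·(r−4)·(q−1).
MRS = (1/2)·(q−1)/(r−4).
Substitute q = 12: MRS = 5.5/(r − 4). Setting this equal to 11/28 gives r − 4 = 5.5/(11/28) = 14, so r = 18.

r = 18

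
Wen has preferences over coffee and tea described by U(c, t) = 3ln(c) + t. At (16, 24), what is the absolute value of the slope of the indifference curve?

MRS = 3/16

MU_c = 3/c, MU_t = 1.
MRS = 3/c ÷ 1.
At (16, 24): MRS = 3/16.
The indifference curve has slope −3/16 at this bundle.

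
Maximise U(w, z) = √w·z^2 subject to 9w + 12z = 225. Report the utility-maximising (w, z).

w* = 5, z* = 15

MU_w = 0.5·w^(-0.5)·z^2 and MU_z = 2·√w·z.
MRS = MU_w/MU_z = (0.25)·z/w.
Tangency: set MRS = p_w/p_z = 9/12 = 0.75.
So (0.25)·z/w = 0.75, i.e. z = 3·w.
Substitute into the budget 9·w + 12·z = 225: 45·w = 225, so w* = 5.
Then z* = 3·5 = 15.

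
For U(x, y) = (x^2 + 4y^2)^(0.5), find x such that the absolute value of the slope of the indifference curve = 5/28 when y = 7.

For CES with ρ = 2, MRS = (1/4)·(y/x)^(-1).
Setting (1/4)·(7/x)^(-1) = 5/28 gives (7/x)^(-1) = 5/7, so 7/x = 1.4 and x = 5.

x = 5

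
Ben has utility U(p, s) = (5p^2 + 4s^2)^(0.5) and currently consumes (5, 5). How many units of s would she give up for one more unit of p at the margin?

MRS = 1.25

For CES with ρ = 2, MRS = (5/4)·(s/p)^(-1).
At (5, 5): MRS = 1.25.
That is, one extra unit of p is worth 1.25 units of s at the margin.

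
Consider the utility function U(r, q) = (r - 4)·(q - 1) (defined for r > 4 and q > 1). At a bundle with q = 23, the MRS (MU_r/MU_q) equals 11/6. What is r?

r = 16

MU_r = (q−1), MU_q = (r−4).
MRS = (q−1)/(r−4).
Substitute q = 23: MRS = 22/(r − 4). Setting this equal to 11/6 gives r − 4 = 22/(11/6) = 12, so r = 16.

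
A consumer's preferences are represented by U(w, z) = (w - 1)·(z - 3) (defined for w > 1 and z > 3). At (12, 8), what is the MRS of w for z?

MU_w = (z−3), MU_z = (w−1).
MRS = (z−3)/(w−1).
At (12, 8): MRS = 5/11.
The indifference curve has slope −5/11 at this bundle.

MRS = 5/11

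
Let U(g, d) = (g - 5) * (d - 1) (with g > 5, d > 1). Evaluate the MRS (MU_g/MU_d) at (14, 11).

MU_g = (d−1), MU_d = (g−5).
MRS = (d−1)/(g−5).
At (14, 11): MRS = 10/9.
So at (14, 11) the consumer would give up 10/9 units of d for one more unit of g.

MRS = 10/9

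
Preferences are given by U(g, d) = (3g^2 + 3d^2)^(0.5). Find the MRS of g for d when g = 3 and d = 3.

MRS = 1

For CES with ρ = 2, MRS = (d/g)^(-1).
At (3, 3): MRS = 1.
The indifference curve has slope −1 at this bundle.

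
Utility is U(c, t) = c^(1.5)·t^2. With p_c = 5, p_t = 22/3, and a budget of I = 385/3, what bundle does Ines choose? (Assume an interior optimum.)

c* = 11, t* = 10

MU_c = 1.5·√c·t^2 and MU_t = 2·c^(1.5)·t.
MRS = MU_c/MU_t = (0.75)·t/c.
Tangency: set MRS = p_c/p_t = 5/(22/3) = 15/22.
So (0.75)·t/c = 15/22, i.e. t = (10/11)·c.
Substitute into the budget 5·c + (22/3)·t = 385/3: (35/3)·c = 385/3, so c* = 11.
Then t* = (10/11)·11 = 10.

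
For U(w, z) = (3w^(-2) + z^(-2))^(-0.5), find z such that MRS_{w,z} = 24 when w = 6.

z = 12

For CES with ρ = -2, MRS = (3/1)·(z/w)^3.
Setting (3/1)·(z/6)^3 = 24 gives (z/6)^3 = 8, so z/6 = 2 and z = 12.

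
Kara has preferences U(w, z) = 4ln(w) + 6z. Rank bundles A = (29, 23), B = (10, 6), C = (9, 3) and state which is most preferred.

Evaluate utility at each bundle:
U(A) = 151.469.
U(B) = 45.210.
U(C) = 26.789.
Highest utility is A, so A ≻ B ≻ C.

Bundle A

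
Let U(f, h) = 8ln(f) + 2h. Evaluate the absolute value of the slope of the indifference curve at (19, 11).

MRS = 4/19

MU_f = 8/f, MU_h = 2.
MRS = 8/f ÷ 2.
At (19, 11): MRS = 4/19.
That is, one extra unit of f is worth 4/19 units of h at the margin.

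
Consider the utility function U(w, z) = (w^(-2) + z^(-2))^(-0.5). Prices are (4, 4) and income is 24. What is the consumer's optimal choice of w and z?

w* = 3, z* = 3

For CES with ρ = -2, MRS = (z/w)^3.
Tangency: set MRS = p_w/p_z = 4/4 = 1.
So (z/w)^3 = 1; taking the cube root, z/w = 1, i.e. z = w.
Substitute into the budget 4·w + 4·z = 24: 8·w = 24, so w* = 3 and z* = 3.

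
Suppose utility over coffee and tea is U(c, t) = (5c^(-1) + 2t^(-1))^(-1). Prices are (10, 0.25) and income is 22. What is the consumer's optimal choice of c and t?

For CES with ρ = -1, MRS = (5/2)·(t/c)^2.
Tangency: set MRS = p_c/p_t = 10/0.25 = 40.
So (t/c)^2 = 16; taking the square root, t/c = 4, i.e. t = 4·c.
Substitute into the budget 10·c + 0.25·t = 22: 11·c = 22, so c* = 2 and t* = 4·2 = 8.

c* = 2, t* = 8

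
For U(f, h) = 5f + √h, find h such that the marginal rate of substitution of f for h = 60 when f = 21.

MU_f = 5, MU_h = 1/(2√h).
MRS = 5 ÷ (1/(2√h)).
MRS depends only on h: 10·√h = 60 ⇒ √h = 60/10 = 6 ⇒ h = 36.

h = 36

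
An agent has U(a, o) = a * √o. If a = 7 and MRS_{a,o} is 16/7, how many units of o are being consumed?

MU_a = √o and MU_o = 0.5·a·o^(-0.5).
MRS = MU_a/MU_o = (2)·o/a.
Substitute a = 7: MRS = o/3.5. Setting o/3.5 = 16/7 gives o = (16/7)·3.5 = 8.

o = 8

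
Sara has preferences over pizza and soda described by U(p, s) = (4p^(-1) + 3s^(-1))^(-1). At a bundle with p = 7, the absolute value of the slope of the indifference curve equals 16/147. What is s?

s = 2

For CES with ρ = -1, MRS = (4/3)·(s/p)^2.
Setting (4/3)·(s/7)^2 = 16/147 gives (s/7)^2 = 4/49, so s/7 = 2/7 and s = 2.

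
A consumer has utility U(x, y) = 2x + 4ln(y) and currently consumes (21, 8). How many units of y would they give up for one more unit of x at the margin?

MRS = 4

MU_x = 2, MU_y = 4/y.
MRS = 2 ÷ (4/y).
At (21, 8): MRS = 4.
That is, one extra unit of x is worth 4 units of y at the margin.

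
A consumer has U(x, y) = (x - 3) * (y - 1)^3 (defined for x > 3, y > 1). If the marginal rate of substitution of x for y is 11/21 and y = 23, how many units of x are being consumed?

x = 17

MU_x = (y−1)^3, MU_y = 3·(x−3)·(y−1)^2.
MRS = (1/3)·(y−1)/(x−3).
Substitute y = 23: MRS = (22/3)/(x − 3). Setting this equal to 11/21 gives x − 3 = (22/3)/(11/21) = 14, so x = 17.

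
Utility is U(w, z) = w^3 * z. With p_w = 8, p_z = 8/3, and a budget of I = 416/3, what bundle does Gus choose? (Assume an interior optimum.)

MU_w = 3·w^2·z and MU_z = w^3.
MRS = MU_w/MU_z = (3/1)·z/w.
Tangency: set MRS = p_w/p_z = 8/(8/3) = 3.
So (3/1)·z/w = 3, i.e. z = w.
Substitute into the budget 8·w + (8/3)·z = 416/3: (32/3)·w = 416/3, so w* = 13.
Then z* = 13.

w* = 13, z* = 13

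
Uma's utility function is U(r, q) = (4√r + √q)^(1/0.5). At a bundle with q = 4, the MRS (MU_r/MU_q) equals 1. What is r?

For CES with ρ = 0.5, MRS = (4/1)·√(q/r).
Setting (4/1)·√(4/r) = 1 gives √(4/r) = 0.25, so 4/r = 1/16 and r = 64.

r = 64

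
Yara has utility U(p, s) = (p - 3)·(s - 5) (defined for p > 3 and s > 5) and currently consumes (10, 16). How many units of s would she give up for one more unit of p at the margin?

MU_p = (s−5), MU_s = (p−3).
MRS = (s−5)/(p−3).
At (10, 16): MRS = 11/7.
The indifference curve has slope −11/7 at this bundle.

MRS = 11/7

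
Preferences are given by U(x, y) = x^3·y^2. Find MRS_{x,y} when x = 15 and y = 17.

MRS = 1.7

MU_x = 3·x^2·y^2 and MU_y = 2·x^3·y.
MRS = MU_x/MU_y = (3/2)·y/x.
At (15, 17): MRS = 1.7.
So at (15, 17) the consumer would give up 1.7 units of y for one more unit of x.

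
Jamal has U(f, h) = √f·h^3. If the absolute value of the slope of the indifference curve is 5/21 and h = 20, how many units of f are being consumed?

MU_f = 0.5·f^(-0.5)·h^3 and MU_h = 3·√f·h^2.
MRS = MU_f/MU_h = (1/6)·h/f.
Substitute h = 20: MRS = (10/3)/f. Setting (10/3)/f = 5/21 gives f = (10/3)/(5/21) = 14.

f = 14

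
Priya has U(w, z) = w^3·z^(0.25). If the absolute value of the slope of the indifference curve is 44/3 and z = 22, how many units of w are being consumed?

w = 18

MU_w = 3·w^2·z^(0.25) and MU_z = 0.25·w^3·z^(-0.75).
MRS = MU_w/MU_z = (12)·z/w.
Substitute z = 22: MRS = 264/w. Setting 264/w = 44/3 gives w = 264/(44/3) = 18.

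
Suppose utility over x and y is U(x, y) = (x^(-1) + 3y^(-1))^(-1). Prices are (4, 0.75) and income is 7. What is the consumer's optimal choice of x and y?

x* = 1, y* = 4

For CES with ρ = -1, MRS = (1/3)·(y/x)^2.
Tangency: set MRS = p_x/p_y = 4/0.75 = 16/3.
So (y/x)^2 = 16; taking the square root, y/x = 4, i.e. y = 4·x.
Substitute into the budget 4·x + 0.75·y = 7: 7·x = 7, so x* = 1 and y* = 4·1 = 4.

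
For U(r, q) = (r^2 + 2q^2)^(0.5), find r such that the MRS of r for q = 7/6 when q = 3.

For CES with ρ = 2, MRS = (1/2)·(q/r)^(-1).
Setting (1/2)·(3/r)^(-1) = 7/6 gives (3/r)^(-1) = 7/3, so 3/r = 3/7 and r = 7.

r = 7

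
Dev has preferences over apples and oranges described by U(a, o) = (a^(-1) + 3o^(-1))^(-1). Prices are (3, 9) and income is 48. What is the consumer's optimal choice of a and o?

For CES with ρ = -1, MRS = (1/3)·(o/a)^2.
Tangency: set MRS = p_a/p_o = 3/9 = 1/3.
So (o/a)^2 = 1; taking the square root, o/a = 1, i.e. o = a.
Substitute into the budget 3·a + 9·o = 48: 12·a = 48, so a* = 4 and o* = 4.

a* = 4, o* = 4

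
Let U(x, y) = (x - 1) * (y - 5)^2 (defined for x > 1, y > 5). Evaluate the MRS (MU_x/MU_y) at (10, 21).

MRS = 8/9

MU_x = (y−5)^2, MU_y = 2·(x−1)·(y−5).
MRS = (1/2)·(y−5)/(x−1).
At (10, 21): MRS = 8/9.
The indifference curve has slope −8/9 at this bundle.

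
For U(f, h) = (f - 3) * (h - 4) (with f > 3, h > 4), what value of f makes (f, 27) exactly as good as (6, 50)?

f = 9

U(6, 50) = 138.
Set U(f, 27) = 138 and solve.
With h = 27: (27 − 4) = 23, so (f − 3) = 138/23 = 6.
So f = 3 + 6 = 9.
Check: U(9, 27) = 138.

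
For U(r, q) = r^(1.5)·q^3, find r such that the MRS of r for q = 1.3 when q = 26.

MU_r = 1.5·√r·q^3 and MU_q = 3·r^(1.5)·q^2.
MRS = MU_r/MU_q = (0.5)·q/r.
Substitute q = 26: MRS = 13/r. Setting 13/r = 1.3 gives r = 13/1.3 = 10.

r = 10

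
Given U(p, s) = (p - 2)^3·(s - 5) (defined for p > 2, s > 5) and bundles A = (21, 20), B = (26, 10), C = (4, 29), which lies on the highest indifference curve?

Evaluate utility at each bundle:
U(A) = 102885.
U(B) = 69120.
U(C) = 192.
Highest utility is A, so A ≻ B ≻ C.

Bundle A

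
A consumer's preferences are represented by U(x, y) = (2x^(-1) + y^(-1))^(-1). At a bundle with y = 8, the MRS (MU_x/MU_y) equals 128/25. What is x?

x = 5

For CES with ρ = -1, MRS = (2/1)·(y/x)^2.
Setting (2/1)·(8/x)^2 = 128/25 gives (8/x)^2 = 64/25, so 8/x = 1.6 and x = 5.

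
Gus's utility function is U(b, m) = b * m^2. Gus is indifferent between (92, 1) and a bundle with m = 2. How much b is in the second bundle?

U(92, 1) = 92.
Set U(b, 2) = 92 and solve.
With m = 2: 2^2 = 4, so b = 92/4 = 23.
Check: U(23, 2) = 92.

b = 23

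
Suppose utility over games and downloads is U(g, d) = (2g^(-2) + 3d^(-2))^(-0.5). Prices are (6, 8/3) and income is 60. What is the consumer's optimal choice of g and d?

For CES with ρ = -2, MRS = (2/3)·(d/g)^3.
Tangency: set MRS = p_g/p_d = 6/(8/3) = 2.25.
So (d/g)^3 = 3.375; taking the cube root, d/g = 1.5, i.e. d = 1.5·g.
Substitute into the budget 6·g + (8/3)·d = 60: 10·g = 60, so g* = 6 and d* = 1.5·6 = 9.

g* = 6, d* = 9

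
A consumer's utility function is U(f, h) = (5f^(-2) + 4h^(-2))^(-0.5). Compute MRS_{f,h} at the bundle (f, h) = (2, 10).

MRS = 156.25

For CES with ρ = -2, MRS = (5/4)·(h/f)^3.
At (2, 10): MRS = 156.25.
The indifference curve has slope −156.25 at this bundle.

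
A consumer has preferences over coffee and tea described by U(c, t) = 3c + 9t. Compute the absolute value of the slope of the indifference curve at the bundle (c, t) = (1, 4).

MU_c = 3, MU_t = 9, so MRS = 3/9 = 1/3 at every bundle.
At (1, 4): MRS = 1/3.
So at (1, 4) the consumer would give up 1/3 units of t for one more unit of c.

MRS = 1/3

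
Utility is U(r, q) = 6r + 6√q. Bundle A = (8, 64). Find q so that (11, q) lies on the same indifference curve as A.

q = 25

U(8, 64) = 96.
Set U(11, q) = 96 and solve.
With r = 11: 6√q = 96 − 6·11 = 30, so √q = 5 and q = 25.
Check: U(11, 25) = 96.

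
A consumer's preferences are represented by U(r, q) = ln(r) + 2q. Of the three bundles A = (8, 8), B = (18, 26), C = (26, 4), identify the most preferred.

Evaluate utility at each bundle:
U(A) = 18.079.
U(B) = 54.890.
U(C) = 11.258.
Highest utility is B, so B ≻ A ≻ C.

Bundle B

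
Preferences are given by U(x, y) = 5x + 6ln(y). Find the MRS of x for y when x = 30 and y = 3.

MU_x = 5, MU_y = 6/y.
MRS = 5 ÷ (6/y).
At (30, 3): MRS = 2.5.
So at (30, 3) the consumer would give up 2.5 units of y for one more unit of x.

MRS = 2.5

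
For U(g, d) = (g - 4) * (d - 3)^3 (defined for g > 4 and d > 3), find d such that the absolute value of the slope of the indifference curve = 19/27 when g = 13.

MU_g = (d−3)^3, MU_d = 3·(g−4)·(d−3)^2.
MRS = (1/3)·(d−3)/(g−4).
Substitute g = 13: MRS = (d − 3)/27. Setting this equal to 19/27 gives d − 3 = (19/27)·27 = 19, so d = 22.

d = 22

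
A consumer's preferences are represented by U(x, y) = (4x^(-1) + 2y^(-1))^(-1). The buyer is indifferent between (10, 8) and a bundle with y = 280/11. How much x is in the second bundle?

x = 7

U depends on (x, y) only through S = 4x^(-1) + 2y^(-1), so equal utility means equal S. At (10, 8): S = 0.65.
With y = 280/11: 2·(280/11)^(-1) = 11/140, so 4x^(-1) = 0.65 − 11/140 = 4/7, i.e. x^(-1) = 1/7.
Hence x = 1/(1/7) = 7.
Check: U(7, 280/11) = 1.5385.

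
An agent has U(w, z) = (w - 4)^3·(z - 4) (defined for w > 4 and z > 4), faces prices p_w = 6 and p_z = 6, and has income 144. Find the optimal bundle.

MU_w = 3·(w−4)^2·(z−4), MU_z = (w−4)^3.
MRS = (3/1)·(z−4)/(w−4).
Tangency: set MRS = p_w/p_z = 6/6 = 1.
So (3/1)·(z − 4)/(w − 4) = 1, i.e. (z − 4) = (1/3)·(w − 4).
Rewrite the budget in excess-of-subsistence terms: 6·(w − 4) + 6·(z − 4) = 144 − 6·4 − 6·4 = 96.
Substituting, 8·(w − 4) = 96, so w − 4 = 12 and w* = 16.
Then z − 4 = (1/3)·12 = 4, so z* = 8.

w* = 16, z* = 8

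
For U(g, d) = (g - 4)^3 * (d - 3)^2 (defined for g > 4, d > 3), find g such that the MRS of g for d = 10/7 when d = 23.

g = 25

MU_g = 3·(g−4)^2·(d−3)^2, MU_d = 2·(g−4)^3·(d−3).
MRS = (3/2)·(d−3)/(g−4).
Substitute d = 23: MRS = 30/(g − 4). Setting this equal to 10/7 gives g − 4 = 30/(10/7) = 21, so g = 25.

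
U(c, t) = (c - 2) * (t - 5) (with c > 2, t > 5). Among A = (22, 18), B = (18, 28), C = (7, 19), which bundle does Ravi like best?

Bundle B

Evaluate utility at each bundle:
U(A) = 260.
U(B) = 368.
U(C) = 70.
Highest utility is B, so B ≻ A ≻ C.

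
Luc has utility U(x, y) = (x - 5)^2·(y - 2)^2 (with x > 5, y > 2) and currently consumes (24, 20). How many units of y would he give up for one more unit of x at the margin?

MU_x = 2·(x−5)·(y−2)^2, MU_y = 2·(x−5)^2·(y−2).
MRS = (y−2)/(x−5).
At (24, 20): MRS = 18/19.
That is, one extra unit of x is worth 18/19 units of y at the margin.

MRS = 18/19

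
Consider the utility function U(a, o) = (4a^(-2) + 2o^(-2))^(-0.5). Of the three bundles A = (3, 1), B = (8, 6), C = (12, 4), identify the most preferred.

Bundle B

Evaluate utility at each bundle:
U(A) = 0.640.
U(B) = 2.910.
U(C) = 2.558.
Highest utility is B, so B ≻ C ≻ A.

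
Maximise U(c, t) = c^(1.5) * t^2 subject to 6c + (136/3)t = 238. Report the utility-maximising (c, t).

MU_c = 1.5·√c·t^2 and MU_t = 2·c^(1.5)·t.
MRS = MU_c/MU_t = (0.75)·t/c.
Tangency: set MRS = p_c/p_t = 6/(136/3) = 9/68.
So (0.75)·t/c = 9/68, i.e. t = (3/17)·c.
Substitute into the budget 6·c + (136/3)·t = 238: 14·c = 238, so c* = 17.
Then t* = (3/17)·17 = 3.

c* = 17, t* = 3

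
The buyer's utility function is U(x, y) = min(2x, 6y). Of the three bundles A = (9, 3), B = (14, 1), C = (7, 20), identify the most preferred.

Bundle A

Evaluate utility at each bundle:
U(A) = 18.
U(B) = 6.
U(C) = 14.
Highest utility is A, so A ≻ C ≻ B.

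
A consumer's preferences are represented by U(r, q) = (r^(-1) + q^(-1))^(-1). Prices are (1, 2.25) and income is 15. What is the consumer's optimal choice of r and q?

r* = 6, q* = 4

For CES with ρ = -1, MRS = (q/r)^2.
Tangency: set MRS = p_r/p_q = 1/2.25 = 4/9.
So (q/r)^2 = 4/9; taking the square root, q/r = 2/3, i.e. q = (2/3)·r.
Substitute into the budget 1·r + 2.25·q = 15: 2.5·r = 15, so r* = 6 and q* = (2/3)·6 = 4.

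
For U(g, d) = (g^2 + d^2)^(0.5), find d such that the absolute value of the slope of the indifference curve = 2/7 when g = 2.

d = 7

For CES with ρ = 2, MRS = (d/g)^(-1).
Setting (d/2)^(-1) = 2/7 gives d/2 = 3.5 and d = 7.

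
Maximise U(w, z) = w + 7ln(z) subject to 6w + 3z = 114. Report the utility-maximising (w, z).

MU_w = 1, MU_z = 7/z.
MRS = 1 ÷ (7/z).
Tangency: set MRS = p_w/p_z = 6/3 = 2.
MRS depends only on z: (1/7)·z = 2 ⇒ z* = 2/(1/7) = 14.
From the budget, 6·w = 114 − 3·14 = 72, so w* = 12.

w* = 12, z* = 14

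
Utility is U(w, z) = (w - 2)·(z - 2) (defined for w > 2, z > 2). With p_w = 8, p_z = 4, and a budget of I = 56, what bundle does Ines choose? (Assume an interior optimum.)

MU_w = (z−2), MU_z = (w−2).
MRS = (z−2)/(w−2).
Tangency: set MRS = p_w/p_z = 8/4 = 2.
So (z − 2)/(w − 2) = 2, i.e. (z − 2) = 2·(w − 2).
Rewrite the budget in excess-of-subsistence terms: 8·(w − 2) + 4·(z − 2) = 56 − 8·2 − 4·2 = 32.
Substituting, 16·(w − 2) = 32, so w − 2 = 2 and w* = 4.
Then z − 2 = 2·2 = 4, so z* = 6.

w* = 4, z* = 6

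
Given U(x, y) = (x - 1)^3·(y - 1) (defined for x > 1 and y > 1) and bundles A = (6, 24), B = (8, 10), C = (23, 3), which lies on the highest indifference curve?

Evaluate utility at each bundle:
U(A) = 2875.
U(B) = 3087.
U(C) = 21296.
Highest utility is C, so C ≻ B ≻ A.

Bundle C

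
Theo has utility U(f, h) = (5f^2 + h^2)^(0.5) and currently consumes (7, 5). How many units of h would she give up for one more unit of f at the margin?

MRS = 7

For CES with ρ = 2, MRS = (5/1)·(h/f)^(-1).
At (7, 5): MRS = 7.
So at (7, 5) the consumer would give up 7 units of h for one more unit of f.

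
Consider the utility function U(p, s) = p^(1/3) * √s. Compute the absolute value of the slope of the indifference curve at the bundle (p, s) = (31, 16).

MRS = 32/93

MU_p = 1/3·p^(-2/3)·√s and MU_s = 0.5·p^(1/3)·s^(-0.5).
MRS = MU_p/MU_s = (2/3)·s/p.
At (31, 16): MRS = 32/93.
That is, one extra unit of p is worth 32/93 units of s at the margin.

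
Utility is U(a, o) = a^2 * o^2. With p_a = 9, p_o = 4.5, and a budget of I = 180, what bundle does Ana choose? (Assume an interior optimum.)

MU_a = 2·a·o^2 and MU_o = 2·a^2·o.
MRS = MU_a/MU_o = o/a.
Tangency: set MRS = p_a/p_o = 9/4.5 = 2.
So o/a = 2, i.e. o = 2·a.
Substitute into the budget 9·a + 4.5·o = 180: 18·a = 180, so a* = 10.
Then o* = 2·10 = 20.

a* = 10, o* = 20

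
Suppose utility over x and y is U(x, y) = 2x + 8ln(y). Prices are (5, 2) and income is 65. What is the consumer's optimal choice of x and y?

MU_x = 2, MU_y = 8/y.
MRS = 2 ÷ (8/y).
Tangency: set MRS = p_x/p_y = 5/2 = 2.5.
MRS depends only on y: 0.25·y = 2.5 ⇒ y* = 2.5/0.25 = 10.
From the budget, 5·x = 65 − 2·10 = 45, so x* = 9.

x* = 9, y* = 10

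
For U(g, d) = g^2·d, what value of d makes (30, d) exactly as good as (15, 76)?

d = 19

U(15, 76) = 17100.
Set U(30, d) = 17100 and solve.
With g = 30: 30^2 = 900, so d = 17100/900 = 19.
Check: U(30, 19) = 17100.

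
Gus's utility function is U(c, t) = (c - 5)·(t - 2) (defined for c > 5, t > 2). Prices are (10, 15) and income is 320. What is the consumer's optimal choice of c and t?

MU_c = (t−2), MU_t = (c−5).
MRS = (t−2)/(c−5).
Tangency: set MRS = p_c/p_t = 10/15 = 2/3.
So (t − 2)/(c − 5) = 2/3, i.e. (t − 2) = (2/3)·(c − 5).
Rewrite the budget in excess-of-subsistence terms: 10·(c − 5) + 15·(t − 2) = 320 − 10·5 − 15·2 = 240.
Substituting, 20·(c − 5) = 240, so c − 5 = 12 and c* = 17.
Then t − 2 = (2/3)·12 = 8, so t* = 10.

c* = 17, t* = 10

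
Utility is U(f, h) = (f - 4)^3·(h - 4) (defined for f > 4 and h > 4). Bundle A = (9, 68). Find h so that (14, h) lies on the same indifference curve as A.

h = 12

U(9, 68) = 8000.
Set U(14, h) = 8000 and solve.
With f = 14: (14 − 4)^3 = 1000, so (h − 4) = 8000/1000 = 8.
So h = 4 + 8 = 12.
Check: U(14, 12) = 8000.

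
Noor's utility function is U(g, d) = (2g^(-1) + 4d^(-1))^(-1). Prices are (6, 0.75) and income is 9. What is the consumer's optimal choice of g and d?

g* = 1, d* = 4

For CES with ρ = -1, MRS = (2/4)·(d/g)^2.
Tangency: set MRS = p_g/p_d = 6/0.75 = 8.
So (d/g)^2 = 16; taking the square root, d/g = 4, i.e. d = 4·g.
Substitute into the budget 6·g + 0.75·d = 9: 9·g = 9, so g* = 1 and d* = 4·1 = 4.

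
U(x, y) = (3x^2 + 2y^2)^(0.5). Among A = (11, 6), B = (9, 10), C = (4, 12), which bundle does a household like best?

Bundle B

Evaluate utility at each bundle:
U(A) = 20.857.
U(B) = 21.048.
U(C) = 18.330.
Highest utility is B, so B ≻ A ≻ C.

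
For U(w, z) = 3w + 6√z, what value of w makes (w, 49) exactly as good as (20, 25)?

w = 16

U(20, 25) = 90.
Set U(w, 49) = 90 and solve.
With z = 49: √49 = 7, so 3w = 90 − 6·7 = 48 and w = 16.
Check: U(16, 49) = 90.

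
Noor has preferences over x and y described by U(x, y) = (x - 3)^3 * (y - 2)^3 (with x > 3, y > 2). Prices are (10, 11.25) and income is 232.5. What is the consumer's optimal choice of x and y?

MU_x = 3·(x−3)^2·(y−2)^3, MU_y = 3·(x−3)^3·(y−2)^2.
MRS = (y−2)/(x−3).
Tangency: set MRS = p_x/p_y = 10/11.25 = 8/9.
So (y − 2)/(x − 3) = 8/9, i.e. (y − 2) = (8/9)·(x − 3).
Rewrite the budget in excess-of-subsistence terms: 10·(x − 3) + 11.25·(y − 2) = 232.5 − 10·3 − 11.25·2 = 180.
Substituting, 20·(x − 3) = 180, so x − 3 = 9 and x* = 12.
Then y − 2 = (8/9)·9 = 8, so y* = 10.

x* = 12, y* = 10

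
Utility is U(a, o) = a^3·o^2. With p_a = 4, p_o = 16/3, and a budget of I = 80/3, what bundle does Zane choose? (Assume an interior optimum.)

MU_a = 3·a^2·o^2 and MU_o = 2·a^3·o.
MRS = MU_a/MU_o = (3/2)·o/a.
Tangency: set MRS = p_a/p_o = 4/(16/3) = 0.75.
So (3/2)·o/a = 0.75, i.e. o = 0.5·a.
Substitute into the budget 4·a + (16/3)·o = 80/3: (20/3)·a = 80/3, so a* = 4.
Then o* = 0.5·4 = 2.

a* = 4, o* = 2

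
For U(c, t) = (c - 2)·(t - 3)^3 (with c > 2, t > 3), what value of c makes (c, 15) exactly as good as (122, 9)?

U(122, 9) = 25920.
Set U(c, 15) = 25920 and solve.
With t = 15: (15 − 3)^3 = 1728, so (c − 2) = 25920/1728 = 15.
So c = 2 + 15 = 17.
Check: U(17, 15) = 25920.

c = 17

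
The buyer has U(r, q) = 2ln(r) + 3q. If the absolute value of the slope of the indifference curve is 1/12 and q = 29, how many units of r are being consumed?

r = 8

MU_r = 2/r, MU_q = 3.
MRS = 2/r ÷ 3.
MRS depends only on r: (2/3)/r = 1/12 ⇒ r = (2/3)/(1/12) = 8.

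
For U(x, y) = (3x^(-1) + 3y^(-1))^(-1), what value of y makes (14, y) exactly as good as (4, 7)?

U depends on (x, y) only through S = 3x^(-1) + 3y^(-1), so equal utility means equal S. At (4, 7): S = 33/28.
With x = 14: 3·14^(-1) = 3/14, so 3y^(-1) = 33/28 − 3/14 = 27/28, i.e. y^(-1) = 9/28.
Hence y = 1/(9/28) = 28/9.
Check: U(14, 28/9) = 0.8485.

y = 28/9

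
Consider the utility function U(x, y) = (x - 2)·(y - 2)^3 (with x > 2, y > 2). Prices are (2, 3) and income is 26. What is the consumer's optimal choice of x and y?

MU_x = (y−2)^3, MU_y = 3·(x−2)·(y−2)^2.
MRS = (1/3)·(y−2)/(x−2).
Tangency: set MRS = p_x/p_y = 2/3.
So (1/3)·(y − 2)/(x − 2) = 2/3, i.e. (y − 2) = 2·(x − 2).
Rewrite the budget in excess-of-subsistence terms: 2·(x − 2) + 3·(y − 2) = 26 − 2·2 − 3·2 = 16.
Substituting, 8·(x − 2) = 16, so x − 2 = 2 and x* = 4.
Then y − 2 = 2·2 = 4, so y* = 6.

x* = 4, y* = 6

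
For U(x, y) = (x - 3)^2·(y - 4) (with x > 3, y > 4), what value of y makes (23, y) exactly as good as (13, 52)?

U(13, 52) = 4800.
Set U(23, y) = 4800 and solve.
With x = 23: (23 − 3)^2 = 400, so (y − 4) = 4800/400 = 12.
So y = 4 + 12 = 16.
Check: U(23, 16) = 4800.

y = 16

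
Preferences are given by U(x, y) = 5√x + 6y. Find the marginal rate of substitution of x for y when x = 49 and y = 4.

MRS = 5/84

MU_x = 5/(2√x), MU_y = 6.
MRS = 5/(2√x) ÷ 6.
At (49, 4): MRS = 5/84.
That is, one extra unit of x is worth 5/84 units of y at the margin.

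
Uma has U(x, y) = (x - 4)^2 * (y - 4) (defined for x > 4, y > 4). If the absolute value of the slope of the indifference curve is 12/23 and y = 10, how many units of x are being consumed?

x = 27

MU_x = 2·(x−4)·(y−4), MU_y = (x−4)^2.
MRS = (2/1)·(y−4)/(x−4).
Substitute y = 10: MRS = 12/(x − 4). Setting this equal to 12/23 gives x − 4 = 12/(12/23) = 23, so x = 27.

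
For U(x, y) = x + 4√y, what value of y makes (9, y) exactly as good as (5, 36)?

y = 25

U(5, 36) = 29.
Set U(9, y) = 29 and solve.
With x = 9: 4√y = 29 − 9 = 20, so √y = 5 and y = 25.
Check: U(9, 25) = 29.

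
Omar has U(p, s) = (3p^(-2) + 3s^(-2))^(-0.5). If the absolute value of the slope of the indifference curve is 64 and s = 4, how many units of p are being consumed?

For CES with ρ = -2, MRS = (s/p)^3.
Setting (4/p)^3 = 64 gives 4/p = 4 and p = 1.

p = 1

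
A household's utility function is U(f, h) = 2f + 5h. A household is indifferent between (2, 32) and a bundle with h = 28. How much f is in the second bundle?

f = 12

U(2, 32) = 164.
Set U(f, 28) = 164 and solve.
2f + 5·28 = 164 ⇒ 2f = 24 ⇒ f = 12.
Check: U(12, 28) = 164.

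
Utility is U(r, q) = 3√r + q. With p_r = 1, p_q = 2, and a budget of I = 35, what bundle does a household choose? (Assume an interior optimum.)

r* = 9, q* = 13

MU_r = 3/(2√r), MU_q = 1.
MRS = 3/(2√r) ÷ 1.
Tangency: set MRS = p_r/p_q = 1/2 = 0.5.
MRS depends only on r: 1.5/√r = 0.5 ⇒ √r = 1.5/0.5 = 3 ⇒ r* = 9.
From the budget, 2·q = 35 − 1·9 = 26, so q* = 13.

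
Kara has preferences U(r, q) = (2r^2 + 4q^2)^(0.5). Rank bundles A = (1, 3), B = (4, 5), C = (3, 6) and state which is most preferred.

Evaluate utility at each bundle:
U(A) = 6.164.
U(B) = 11.489.
U(C) = 12.728.
Highest utility is C, so C ≻ B ≻ A.

Bundle C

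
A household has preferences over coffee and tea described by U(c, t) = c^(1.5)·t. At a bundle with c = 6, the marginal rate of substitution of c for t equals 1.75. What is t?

MU_c = 1.5·√c·t and MU_t = c^(1.5).
MRS = MU_c/MU_t = (1.5)·t/c.
Substitute c = 6: MRS = t/4. Setting t/4 = 1.75 gives t = 1.75·4 = 7.

t = 7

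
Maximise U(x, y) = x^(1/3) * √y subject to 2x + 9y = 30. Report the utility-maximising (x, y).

MU_x = 1/3·x^(-2/3)·√y and MU_y = 0.5·x^(1/3)·y^(-0.5).
MRS = MU_x/MU_y = (2/3)·y/x.
Tangency: set MRS = p_x/p_y = 2/9.
So (2/3)·y/x = 2/9, i.e. y = (1/3)·x.
Substitute into the budget 2·x + 9·y = 30: 5·x = 30, so x* = 6.
Then y* = (1/3)·6 = 2.

x* = 6, y* = 2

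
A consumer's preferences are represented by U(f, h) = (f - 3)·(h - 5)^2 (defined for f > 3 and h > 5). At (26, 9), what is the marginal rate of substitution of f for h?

MRS = 2/23

MU_f = (h−5)^2, MU_h = 2·(f−3)·(h−5).
MRS = (1/2)·(h−5)/(f−3).
At (26, 9): MRS = 2/23.
So at (26, 9) the consumer would give up 2/23 units of h for one more unit of f.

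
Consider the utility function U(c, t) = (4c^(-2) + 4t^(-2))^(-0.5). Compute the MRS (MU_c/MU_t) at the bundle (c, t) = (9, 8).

For CES with ρ = -2, MRS = (t/c)^3.
At (9, 8): MRS = 512/729.
So at (9, 8) the consumer would give up 512/729 units of t for one more unit of c.

MRS = 512/729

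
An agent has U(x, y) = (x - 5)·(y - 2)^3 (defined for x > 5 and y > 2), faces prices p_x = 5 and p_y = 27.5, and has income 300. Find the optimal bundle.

MU_x = (y−2)^3, MU_y = 3·(x−5)·(y−2)^2.
MRS = (1/3)·(y−2)/(x−5).
Tangency: set MRS = p_x/p_y = 5/27.5 = 2/11.
So (1/3)·(y − 2)/(x − 5) = 2/11, i.e. (y − 2) = (6/11)·(x − 5).
Rewrite the budget in excess-of-subsistence terms: 5·(x − 5) + 27.5·(y − 2) = 300 − 5·5 − 27.5·2 = 220.
Substituting, 20·(x − 5) = 220, so x − 5 = 11 and x* = 16.
Then y − 2 = (6/11)·11 = 6, so y* = 8.

x* = 16, y* = 8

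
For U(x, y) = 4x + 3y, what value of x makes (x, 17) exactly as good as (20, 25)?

U(20, 25) = 155.
Set U(x, 17) = 155 and solve.
4x + 3·17 = 155 ⇒ 4x = 104 ⇒ x = 26.
Check: U(26, 17) = 155.

x = 26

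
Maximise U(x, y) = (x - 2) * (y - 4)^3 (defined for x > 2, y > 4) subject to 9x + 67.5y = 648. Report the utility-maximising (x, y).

x* = 12, y* = 8

MU_x = (y−4)^3, MU_y = 3·(x−2)·(y−4)^2.
MRS = (1/3)·(y−4)/(x−2).
Tangency: set MRS = p_x/p_y = 9/67.5 = 2/15.
So (1/3)·(y − 4)/(x − 2) = 2/15, i.e. (y − 4) = 0.4·(x − 2).
Rewrite the budget in excess-of-subsistence terms: 9·(x − 2) + 67.5·(y − 4) = 648 − 9·2 − 67.5·4 = 360.
Substituting, 36·(x − 2) = 360, so x − 2 = 10 and x* = 12.
Then y − 4 = 0.4·10 = 4, so y* = 8.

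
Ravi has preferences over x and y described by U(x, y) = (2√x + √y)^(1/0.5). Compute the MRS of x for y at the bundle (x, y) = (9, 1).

MRS = 2/3

For CES with ρ = 0.5, MRS = (2/1)·√(y/x).
At (9, 1): MRS = 2/3.
The indifference curve has slope −2/3 at this bundle.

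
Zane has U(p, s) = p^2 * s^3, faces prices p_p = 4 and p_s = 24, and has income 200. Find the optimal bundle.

p* = 20, s* = 5

MU_p = 2·p·s^3 and MU_s = 3·p^2·s^2.
MRS = MU_p/MU_s = (2/3)·s/p.
Tangency: set MRS = p_p/p_s = 4/24 = 1/6.
So (2/3)·s/p = 1/6, i.e. s = 0.25·p.
Substitute into the budget 4·p + 24·s = 200: 10·p = 200, so p* = 20.
Then s* = 0.25·20 = 5.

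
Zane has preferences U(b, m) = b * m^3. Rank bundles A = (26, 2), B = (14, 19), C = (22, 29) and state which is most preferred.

Bundle C

Evaluate utility at each bundle:
U(A) = 208.
U(B) = 96026.
U(C) = 536558.
Highest utility is C, so C ≻ B ≻ A.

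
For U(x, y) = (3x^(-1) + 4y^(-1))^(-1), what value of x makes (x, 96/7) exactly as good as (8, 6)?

U depends on (x, y) only through S = 3x^(-1) + 4y^(-1), so equal utility means equal S. At (8, 6): S = 25/24.
With y = 96/7: 4·(96/7)^(-1) = 7/24, so 3x^(-1) = 25/24 − 7/24 = 0.75, i.e. x^(-1) = 0.25.
Hence x = 1/0.25 = 4.
Check: U(4, 96/7) = 0.96.

x = 4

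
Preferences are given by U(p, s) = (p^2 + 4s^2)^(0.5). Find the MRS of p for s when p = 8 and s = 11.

For CES with ρ = 2, MRS = (1/4)·(s/p)^(-1).
At (8, 11): MRS = 2/11.
The indifference curve has slope −2/11 at this bundle.

MRS = 2/11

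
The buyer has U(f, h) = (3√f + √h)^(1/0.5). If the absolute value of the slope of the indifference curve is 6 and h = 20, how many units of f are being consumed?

For CES with ρ = 0.5, MRS = (3/1)·√(h/f).
Setting (3/1)·√(20/f) = 6 gives √(20/f) = 2, so 20/f = 4 and f = 5.

f = 5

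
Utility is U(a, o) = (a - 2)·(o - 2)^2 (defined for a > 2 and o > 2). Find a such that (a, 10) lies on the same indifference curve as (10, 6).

U(10, 6) = 128.
Set U(a, 10) = 128 and solve.
With o = 10: (10 − 2)^2 = 64, so (a − 2) = 128/64 = 2.
So a = 2 + 2 = 4.
Check: U(4, 10) = 128.

a = 4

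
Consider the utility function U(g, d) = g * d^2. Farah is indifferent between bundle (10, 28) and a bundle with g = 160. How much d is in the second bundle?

U(10, 28) = 7840.
Set U(160, d) = 7840 and solve.
With g = 160: d^2 = 7840/160 = 49; taking the square root, d = 7.
Check: U(160, 7) = 7840.

d = 7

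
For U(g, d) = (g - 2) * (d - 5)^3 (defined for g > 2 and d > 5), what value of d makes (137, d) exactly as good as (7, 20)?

d = 10

U(7, 20) = 16875.
Set U(137, d) = 16875 and solve.
With g = 137: (137 − 2) = 135, so (d − 5)^3 = 16875/135 = 125.
Taking the cube root (with d > 5): d − 5 = 5, so d = 10.
Check: U(137, 10) = 16875.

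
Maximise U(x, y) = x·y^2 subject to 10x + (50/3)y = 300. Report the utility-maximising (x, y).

MU_x = y^2 and MU_y = 2·x·y.
MRS = MU_x/MU_y = (1/2)·y/x.
Tangency: set MRS = p_x/p_y = 10/(50/3) = 0.6.
So (1/2)·y/x = 0.6, i.e. y = 1.2·x.
Substitute into the budget 10·x + (50/3)·y = 300: 30·x = 300, so x* = 10.
Then y* = 1.2·10 = 12.

x* = 10, y* = 12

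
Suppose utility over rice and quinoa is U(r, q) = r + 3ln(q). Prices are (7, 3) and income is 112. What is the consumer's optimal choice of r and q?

MU_r = 1, MU_q = 3/q.
MRS = 1 ÷ (3/q).
Tangency: set MRS = p_r/p_q = 7/3.
MRS depends only on q: (1/3)·q = 7/3 ⇒ q* = (7/3)/(1/3) = 7.
From the budget, 7·r = 112 − 3·7 = 91, so r* = 13.

r* = 13, q* = 7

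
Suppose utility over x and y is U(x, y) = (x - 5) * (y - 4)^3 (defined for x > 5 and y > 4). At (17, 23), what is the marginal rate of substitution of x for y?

MU_x = (y−4)^3, MU_y = 3·(x−5)·(y−4)^2.
MRS = (1/3)·(y−4)/(x−5).
At (17, 23): MRS = 19/36.
The indifference curve has slope −19/36 at this bundle.

MRS = 19/36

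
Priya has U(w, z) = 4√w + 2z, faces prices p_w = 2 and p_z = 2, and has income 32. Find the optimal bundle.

MU_w = 4/(2√w), MU_z = 2.
MRS = 4/(2√w) ÷ 2.
Tangency: set MRS = p_w/p_z = 2/2 = 1.
MRS depends only on w: 1/√w = 1 ⇒ √w = 1/1 = 1 ⇒ w* = 1.
From the budget, 2·z = 32 − 2·1 = 30, so z* = 15.

w* = 1, z* = 15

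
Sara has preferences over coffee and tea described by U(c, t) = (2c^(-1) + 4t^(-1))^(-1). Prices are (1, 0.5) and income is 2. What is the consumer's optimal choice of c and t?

For CES with ρ = -1, MRS = (2/4)·(t/c)^2.
Tangency: set MRS = p_c/p_t = 1/0.5 = 2.
So (t/c)^2 = 4; taking the square root, t/c = 2, i.e. t = 2·c.
Substitute into the budget 1·c + 0.5·t = 2: 2·c = 2, so c* = 1 and t* = 2·1 = 2.

c* = 1, t* = 2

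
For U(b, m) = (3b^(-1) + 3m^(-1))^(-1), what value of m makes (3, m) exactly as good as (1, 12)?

U depends on (b, m) only through S = 3b^(-1) + 3m^(-1), so equal utility means equal S. At (1, 12): S = 3.25.
With b = 3: 3·3^(-1) = 1, so 3m^(-1) = 3.25 − 1 = 2.25, i.e. m^(-1) = 0.75.
Hence m = 1/0.75 = 4/3.
Check: U(3, 4/3) = 0.3077.

m = 4/3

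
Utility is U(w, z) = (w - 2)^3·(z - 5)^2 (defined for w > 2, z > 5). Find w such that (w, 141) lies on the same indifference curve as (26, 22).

U(26, 22) = 3995136.
Set U(w, 141) = 3995136 and solve.
With z = 141: (141 − 5)^2 = 18496, so (w − 2)^3 = 3995136/18496 = 216.
Taking the cube root (with w > 2): w − 2 = 6, so w = 8.
Check: U(8, 141) = 3995136.

w = 8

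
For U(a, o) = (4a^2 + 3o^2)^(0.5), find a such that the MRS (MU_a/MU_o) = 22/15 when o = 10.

a = 11

For CES with ρ = 2, MRS = (4/3)·(o/a)^(-1).
Setting (4/3)·(10/a)^(-1) = 22/15 gives (10/a)^(-1) = 1.1, so 10/a = 10/11 and a = 11.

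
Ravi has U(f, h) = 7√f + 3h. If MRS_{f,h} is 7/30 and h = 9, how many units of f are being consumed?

MU_f = 7/(2√f), MU_h = 3.
MRS = 7/(2√f) ÷ 3.
MRS depends only on f: (7/6)/√f = 7/30 ⇒ √f = (7/6)/(7/30) = 5 ⇒ f = 25.

f = 25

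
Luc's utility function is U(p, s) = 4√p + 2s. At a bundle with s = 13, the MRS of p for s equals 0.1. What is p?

MU_p = 4/(2√p), MU_s = 2.
MRS = 4/(2√p) ÷ 2.
MRS depends only on p: 1/√p = 0.1 ⇒ √p = 1/0.1 = 10 ⇒ p = 100.

p = 100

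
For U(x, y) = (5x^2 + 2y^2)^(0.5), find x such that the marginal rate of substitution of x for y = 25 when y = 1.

x = 10

For CES with ρ = 2, MRS = (5/2)·(y/x)^(-1).
Setting (5/2)·(1/x)^(-1) = 25 gives (1/x)^(-1) = 10, so 1/x = 0.1 and x = 10.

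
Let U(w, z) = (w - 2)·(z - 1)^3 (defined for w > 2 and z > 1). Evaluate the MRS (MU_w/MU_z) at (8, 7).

MRS = 1/3

MU_w = (z−1)^3, MU_z = 3·(w−2)·(z−1)^2.
MRS = (1/3)·(z−1)/(w−2).
At (8, 7): MRS = 1/3.
The indifference curve has slope −1/3 at this bundle.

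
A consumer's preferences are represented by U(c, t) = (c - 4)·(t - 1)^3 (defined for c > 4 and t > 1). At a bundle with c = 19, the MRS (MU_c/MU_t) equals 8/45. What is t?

MU_c = (t−1)^3, MU_t = 3·(c−4)·(t−1)^2.
MRS = (1/3)·(t−1)/(c−4).
Substitute c = 19: MRS = (t − 1)/45. Setting this equal to 8/45 gives t − 1 = (8/45)·45 = 8, so t = 9.

t = 9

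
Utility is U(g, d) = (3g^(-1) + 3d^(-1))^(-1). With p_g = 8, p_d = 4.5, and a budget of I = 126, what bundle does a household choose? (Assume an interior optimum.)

g* = 9, d* = 12

For CES with ρ = -1, MRS = (d/g)^2.
Tangency: set MRS = p_g/p_d = 8/4.5 = 16/9.
So (d/g)^2 = 16/9; taking the square root, d/g = 4/3, i.e. d = (4/3)·g.
Substitute into the budget 8·g + 4.5·d = 126: 14·g = 126, so g* = 9 and d* = (4/3)·9 = 12.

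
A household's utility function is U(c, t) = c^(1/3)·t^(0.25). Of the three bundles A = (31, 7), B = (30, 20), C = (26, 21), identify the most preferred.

Bundle B

Evaluate utility at each bundle:
U(A) = 5.110.
U(B) = 6.571.
U(C) = 6.342.
Highest utility is B, so B ≻ C ≻ A.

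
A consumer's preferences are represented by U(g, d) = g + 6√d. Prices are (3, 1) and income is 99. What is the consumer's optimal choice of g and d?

MU_g = 1, MU_d = 6/(2√d).
MRS = 1 ÷ (6/(2√d)).
Tangency: set MRS = p_g/p_d = 3/1 = 3.
MRS depends only on d: (1/3)·√d = 3 ⇒ √d = 3/(1/3) = 9 ⇒ d* = 81.
From the budget, 3·g = 99 − 1·81 = 18, so g* = 6.

g* = 6, d* = 81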